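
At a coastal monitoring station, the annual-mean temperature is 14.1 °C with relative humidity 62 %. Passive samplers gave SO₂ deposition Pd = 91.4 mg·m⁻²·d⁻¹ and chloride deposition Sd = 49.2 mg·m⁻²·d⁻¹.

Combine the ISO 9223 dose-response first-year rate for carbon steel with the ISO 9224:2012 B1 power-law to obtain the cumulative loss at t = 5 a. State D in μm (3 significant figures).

D(5) = 155 μm

carbon steel: temperature factor f = -0.054·(4.1) = -0.2214
  SO₂ term: 1.77·91.4^0.52·exp(0.02·62-0.2214) = 51.29
  Cl⁻ term: 0.102·49.2^0.62·exp(0.033·62+0.04·14.1) = 15.53
  sum: 51.29 + 15.53 → r_corr = 66.82 μm/a
Power-law: D(5) = r_corr · 5^0.523
  D(5) = 66.82 × 5^0.523 = 66.82 × 2.32 = 155 μm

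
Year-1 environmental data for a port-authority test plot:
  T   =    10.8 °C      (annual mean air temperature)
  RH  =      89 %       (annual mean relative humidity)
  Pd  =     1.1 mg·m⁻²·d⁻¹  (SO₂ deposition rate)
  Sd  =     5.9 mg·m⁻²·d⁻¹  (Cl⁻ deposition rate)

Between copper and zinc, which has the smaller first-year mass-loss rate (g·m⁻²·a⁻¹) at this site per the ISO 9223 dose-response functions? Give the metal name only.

copper: temperature factor f = -0.080·(0.8) = -0.0640
  sulphur-dioxide contribution → 0.9721 μm/a
  chloride contribution → 0.6921 μm/a
  ⇒ r_corr(copper) = 1.664 μm/a
  mass loss = 1.664 μm/a × 8.96 g/cm³ = 14.91 g·m⁻²·a⁻¹
zinc: f(T) = -0.071·(T−10) [T>10 °C] = -0.0568
  sulphur-dioxide contribution → 0.7623 μm/a
  chloride contribution → 0.2457 μm/a
  total first-year rate 1.008 μm/a
  mass loss = 1.008 μm/a × 7.14 g/cm³ = 7.197 g·m⁻²·a⁻¹
Ordering by g·m⁻²·a⁻¹: copper (14.9) > zinc (7.2)

zinc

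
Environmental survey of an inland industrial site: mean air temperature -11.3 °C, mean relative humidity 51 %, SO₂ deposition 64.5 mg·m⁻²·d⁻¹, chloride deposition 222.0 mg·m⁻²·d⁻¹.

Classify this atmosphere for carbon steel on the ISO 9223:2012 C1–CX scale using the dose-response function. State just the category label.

C2

carbon steel: f(T) = +0.150·(T−10) [T≤10 °C] = -3.1950
  sulphur-dioxide contribution → 1.755 μm/a
  chloride contribution → 9.953 μm/a
  total first-year rate 11.71 μm/a
ISO 9223 Table 2 (carbon steel): 1.3 < 11.7 ≤ 25 μm/a ⇒ C2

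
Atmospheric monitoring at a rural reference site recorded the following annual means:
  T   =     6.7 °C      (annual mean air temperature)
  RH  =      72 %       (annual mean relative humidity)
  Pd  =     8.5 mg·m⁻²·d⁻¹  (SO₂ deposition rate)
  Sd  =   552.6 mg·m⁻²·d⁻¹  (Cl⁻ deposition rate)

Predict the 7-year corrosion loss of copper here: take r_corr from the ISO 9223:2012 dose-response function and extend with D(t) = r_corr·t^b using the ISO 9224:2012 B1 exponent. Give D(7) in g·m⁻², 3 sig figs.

D(7) = 48.3 g·m⁻²

copper: temperature factor f = +0.126·(-3.3) = -0.4158
  Pd branch = 0.0053·Pd^0.26·e^(0.059·RH+f) = 0.4268 μm/a
  Cl⁻ term: 0.01025·552.6^0.27·exp(0.036·72+0.049·6.7) = 1.046
  sum: 0.4268 + 1.046 → r_corr = 1.473 μm/a
ISO 9224: D(t) = r_corr · t^b with b = 0.667 (copper, B1)
  D(7) = 1.473 × 7^0.667 = 1.473 × 3.662 = 5.392 μm
  Mass loss = 5.392 μm × 8.96 g/cm³ = 48.31 g·m⁻²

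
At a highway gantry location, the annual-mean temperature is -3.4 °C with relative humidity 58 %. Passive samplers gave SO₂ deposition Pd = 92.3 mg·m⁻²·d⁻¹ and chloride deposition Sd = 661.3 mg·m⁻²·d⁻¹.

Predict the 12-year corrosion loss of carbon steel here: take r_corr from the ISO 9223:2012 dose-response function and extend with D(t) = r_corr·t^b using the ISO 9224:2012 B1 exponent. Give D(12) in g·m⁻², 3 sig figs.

D(12) = 1.20e+03 g·m⁻²

carbon steel: f(T) = +0.150·(T−10) [T≤10 °C] = -2.0100
  SO₂ term: 1.77·92.3^0.52·exp(0.02·58-2.0100) = 7.957
  Cl⁻ term: 0.102·661.3^0.62·exp(0.033·58+0.04·-3.4) = 33.84
  sum: 7.957 + 33.84 → r_corr = 41.8 μm/a
Long-term exponent b (ISO 9224 Table 2, B1) = 0.523
  D(12) = 41.8 × 12^0.523 = 41.8 × 3.668 = 153.3 μm
  Mass loss = 153.3 μm × 7.85 g/cm³ = 1203 g·m⁻²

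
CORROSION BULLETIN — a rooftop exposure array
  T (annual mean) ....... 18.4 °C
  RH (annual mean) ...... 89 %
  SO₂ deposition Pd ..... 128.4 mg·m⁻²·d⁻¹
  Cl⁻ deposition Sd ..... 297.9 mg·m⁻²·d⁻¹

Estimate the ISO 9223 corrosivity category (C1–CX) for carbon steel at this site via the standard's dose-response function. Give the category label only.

CX

carbon steel: f(T) = -0.054·(T−10) [T>10 °C] = -0.4536
  SO₂ term: 1.77·128.4^0.52·exp(0.02·89-0.4536) = 83.27
  Cl⁻ term: 0.102·297.9^0.62·exp(0.033·89+0.04·18.4) = 137.3
  sum: 83.27 + 137.3 → r_corr = 220.6 μm/a
Category bounds: 200…700 μm/a bracket r_corr ⇒ CX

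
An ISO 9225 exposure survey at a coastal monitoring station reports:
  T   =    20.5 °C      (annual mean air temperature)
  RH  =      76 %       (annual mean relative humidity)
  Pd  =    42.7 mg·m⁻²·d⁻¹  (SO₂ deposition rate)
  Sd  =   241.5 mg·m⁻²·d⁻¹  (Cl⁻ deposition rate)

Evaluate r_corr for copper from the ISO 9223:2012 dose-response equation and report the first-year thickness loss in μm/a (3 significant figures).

copper: T>10 °C ⇒ hinge -0.080·(20.5−10) = -0.8400
  SO₂ term: 0.0053·42.7^0.26·exp(0.059·76-0.8400) = 0.538
  Sd branch = 0.01025·Sd^0.27·e^(0.036·RH+0.049·T) = 1.899 μm/a
  sum: 0.538 + 1.899 → r_corr = 2.437 μm/a

r_corr = 2.44 μm/a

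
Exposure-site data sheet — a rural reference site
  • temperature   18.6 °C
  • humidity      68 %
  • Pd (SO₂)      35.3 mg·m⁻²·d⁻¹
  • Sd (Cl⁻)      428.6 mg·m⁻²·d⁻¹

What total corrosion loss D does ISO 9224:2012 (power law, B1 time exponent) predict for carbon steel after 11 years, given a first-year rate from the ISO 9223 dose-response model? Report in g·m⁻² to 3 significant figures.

D(11) = 3.15e+03 g·m⁻²

carbon steel: f(T) = -0.054·(T−10) [T>10 °C] = -0.4644
  sulphur-dioxide contribution → 27.65 μm/a
  chloride contribution → 86.73 μm/a
  total first-year rate 114.4 μm/a
Long-term exponent b (ISO 9224 Table 2, B1) = 0.523
  D(11) = 114.4 × 11^0.523 = 114.4 × 3.505 = 400.9 μm
  Mass loss = 400.9 μm × 7.85 g/cm³ = 3147 g·m⁻²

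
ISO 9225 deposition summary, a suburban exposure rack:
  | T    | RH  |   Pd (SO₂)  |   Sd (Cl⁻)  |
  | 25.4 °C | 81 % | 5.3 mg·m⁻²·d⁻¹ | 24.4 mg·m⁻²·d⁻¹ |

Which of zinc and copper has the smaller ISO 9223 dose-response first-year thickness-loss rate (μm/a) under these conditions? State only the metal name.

copper

zinc: temperature factor f = -0.071·(15.4) = -1.0934
  Pd branch = 0.0129·Pd^0.44·e^(0.046·RH+f) = 0.3738 μm/a
  Sd branch = 0.0175·Sd^0.57·e^(0.008·RH+0.085·T) = 1.79 μm/a
  r_corr = 0.3738 + 1.79 = 2.164 μm/a
copper: T>10 °C ⇒ hinge -0.080·(25.4−10) = -1.2320
  SO₂ term: 0.0053·5.3^0.26·exp(0.059·81-1.2320) = 0.2838
  Cl⁻ term: 0.01025·24.4^0.27·exp(0.036·81+0.049·25.4) = 1.557
  sum: 0.2838 + 1.557 → r_corr = 1.841 μm/a
Ordering by μm/a: zinc (2.16) > copper (1.84)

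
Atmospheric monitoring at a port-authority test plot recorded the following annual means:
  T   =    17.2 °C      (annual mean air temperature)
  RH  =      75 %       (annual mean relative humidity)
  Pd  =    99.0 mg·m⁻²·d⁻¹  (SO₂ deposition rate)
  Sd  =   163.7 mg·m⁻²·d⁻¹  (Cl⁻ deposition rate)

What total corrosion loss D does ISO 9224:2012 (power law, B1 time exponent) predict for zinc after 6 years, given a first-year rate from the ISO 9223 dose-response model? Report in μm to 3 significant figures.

zinc: f(T) = -0.071·(T−10) [T>10 °C] = -0.5112
  SO₂ term: 0.0129·99.0^0.44·exp(0.046·75-0.5112) = 1.841
  Sd branch = 0.0175·Sd^0.57·e^(0.008·RH+0.085·T) = 2.515 μm/a
  sum: 1.841 + 2.515 → r_corr = 4.356 μm/a
Power-law: D(6) = r_corr · 6^0.813
  D(6) = 4.356 × 6^0.813 = 4.356 × 4.292 = 18.69 μm

D(6) = 18.7 μm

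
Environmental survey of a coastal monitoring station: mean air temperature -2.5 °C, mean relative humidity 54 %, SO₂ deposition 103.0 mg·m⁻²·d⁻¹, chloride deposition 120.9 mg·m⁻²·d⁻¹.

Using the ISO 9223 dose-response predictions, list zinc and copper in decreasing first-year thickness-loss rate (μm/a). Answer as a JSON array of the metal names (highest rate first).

["zinc", "copper"]

zinc: T≤10 °C ⇒ hinge +0.038·(-2.5−10) = -0.4750
  SO₂ term: 0.0129·103.0^0.44·exp(0.046·54-0.4750) = 0.7392
  Cl⁻ term: 0.0175·120.9^0.57·exp(0.008·54+0.085·-2.5) = 0.3352
  sum: 0.7392 + 0.3352 → r_corr = 1.074 μm/a
copper: T≤10 °C ⇒ hinge +0.126·(-2.5−10) = -1.5750
  SO₂ term: 0.0053·103.0^0.26·exp(0.059·54-1.5750) = 0.08856
  Cl⁻ term: 0.01025·120.9^0.27·exp(0.036·54+0.049·-2.5) = 0.2312
  sum: 0.08856 + 0.2312 → r_corr = 0.3198 μm/a
Ordering by μm/a: zinc (1.07) > copper (0.32)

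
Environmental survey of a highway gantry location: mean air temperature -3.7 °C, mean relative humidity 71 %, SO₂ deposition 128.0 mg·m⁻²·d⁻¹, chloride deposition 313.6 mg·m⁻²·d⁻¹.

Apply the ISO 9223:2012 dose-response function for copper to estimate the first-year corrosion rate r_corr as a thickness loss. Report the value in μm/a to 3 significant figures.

copper: T≤10 °C ⇒ hinge +0.126·(-3.7−10) = -1.7262
  SO₂ term: 0.0053·128.0^0.26·exp(0.059·71-1.7262) = 0.2196
  Sd branch = 0.01025·Sd^0.27·e^(0.036·RH+0.049·T) = 0.5201 μm/a
  r_corr = 0.2196 + 0.5201 = 0.7397 μm/a

r_corr = 0.740 μm/a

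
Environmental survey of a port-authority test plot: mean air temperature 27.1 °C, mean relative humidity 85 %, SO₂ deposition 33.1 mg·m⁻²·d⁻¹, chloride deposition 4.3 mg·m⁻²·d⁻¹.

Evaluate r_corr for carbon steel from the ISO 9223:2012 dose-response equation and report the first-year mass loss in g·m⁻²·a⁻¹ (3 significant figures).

r_corr = 283 g·m⁻²·a⁻¹

carbon steel: T>10 °C ⇒ hinge -0.054·(27.1−10) = -0.9234
  SO₂ term: 1.77·33.1^0.52·exp(0.02·85-0.9234) = 23.74
  Cl⁻ term: 0.102·4.3^0.62·exp(0.033·85+0.04·27.1) = 12.31
  sum: 23.74 + 12.31 → r_corr = 36.06 μm/a
Convert to mass loss: 36.06 μm/a × 7.85 g/cm³ = 283 g·m⁻²·a⁻¹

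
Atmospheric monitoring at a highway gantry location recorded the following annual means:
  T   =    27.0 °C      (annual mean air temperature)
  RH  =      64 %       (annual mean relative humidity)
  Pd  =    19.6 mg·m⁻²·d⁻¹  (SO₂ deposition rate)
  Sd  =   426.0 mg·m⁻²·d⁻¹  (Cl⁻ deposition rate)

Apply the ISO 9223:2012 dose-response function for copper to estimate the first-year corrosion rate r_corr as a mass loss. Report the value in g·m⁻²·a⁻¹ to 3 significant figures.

r_corr = 18.9 g·m⁻²·a⁻¹

copper: T>10 °C ⇒ hinge -0.080·(27.0−10) = -1.3600
  Pd branch = 0.0053·Pd^0.26·e^(0.059·RH+f) = 0.1287 μm/a
  Sd branch = 0.01025·Sd^0.27·e^(0.036·RH+0.049·T) = 1.976 μm/a
  r_corr = 0.1287 + 1.976 = 2.105 μm/a
Convert to mass loss: 2.105 μm/a × 8.96 g/cm³ = 18.86 g·m⁻²·a⁻¹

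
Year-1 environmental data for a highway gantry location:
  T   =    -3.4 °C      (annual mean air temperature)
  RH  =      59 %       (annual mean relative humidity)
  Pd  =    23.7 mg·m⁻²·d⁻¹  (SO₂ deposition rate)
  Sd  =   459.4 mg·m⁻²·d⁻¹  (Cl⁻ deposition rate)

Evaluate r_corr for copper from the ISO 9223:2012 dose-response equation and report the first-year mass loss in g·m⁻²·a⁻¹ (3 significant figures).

copper: f(T) = +0.126·(T−10) [T≤10 °C] = -1.6884
  sulphur-dioxide contribution → 0.07248 μm/a
  chloride contribution → 0.3798 μm/a
  total first-year rate 0.4523 μm/a
Convert to mass loss: 0.4523 μm/a × 8.96 g/cm³ = 4.053 g·m⁻²·a⁻¹

r_corr = 4.05 g·m⁻²·a⁻¹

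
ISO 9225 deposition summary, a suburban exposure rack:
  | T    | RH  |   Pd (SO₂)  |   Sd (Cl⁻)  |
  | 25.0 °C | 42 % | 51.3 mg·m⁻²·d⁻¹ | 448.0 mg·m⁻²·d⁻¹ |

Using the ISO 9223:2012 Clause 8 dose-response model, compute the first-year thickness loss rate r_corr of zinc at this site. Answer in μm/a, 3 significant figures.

r_corr = 6.83 μm/a

zinc: f(T) = -0.071·(T−10) [T>10 °C] = -1.0650
  Pd branch = 0.0129·Pd^0.44·e^(0.046·RH+f) = 0.1736 μm/a
  Sd branch = 0.0175·Sd^0.57·e^(0.008·RH+0.085·T) = 6.654 μm/a
  r_corr = 0.1736 + 6.654 = 6.827 μm/a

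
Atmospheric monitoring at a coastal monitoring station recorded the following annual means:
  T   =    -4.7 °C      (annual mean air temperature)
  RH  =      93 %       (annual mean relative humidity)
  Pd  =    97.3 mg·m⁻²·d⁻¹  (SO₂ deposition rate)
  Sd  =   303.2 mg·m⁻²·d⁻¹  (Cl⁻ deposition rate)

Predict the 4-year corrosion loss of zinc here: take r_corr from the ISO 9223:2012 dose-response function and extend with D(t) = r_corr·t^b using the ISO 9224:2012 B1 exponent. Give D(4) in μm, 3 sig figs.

D(4) = 14.3 μm

zinc: f(T) = +0.038·(T−10) [T≤10 °C] = -0.5586
  sulphur-dioxide contribution → 3.987 μm/a
  chloride contribution → 0.6416 μm/a
  total first-year rate 4.629 μm/a
Power-law: D(4) = r_corr · 4^0.813
  D(4) = 4.629 × 4^0.813 = 4.629 × 3.087 = 14.29 μm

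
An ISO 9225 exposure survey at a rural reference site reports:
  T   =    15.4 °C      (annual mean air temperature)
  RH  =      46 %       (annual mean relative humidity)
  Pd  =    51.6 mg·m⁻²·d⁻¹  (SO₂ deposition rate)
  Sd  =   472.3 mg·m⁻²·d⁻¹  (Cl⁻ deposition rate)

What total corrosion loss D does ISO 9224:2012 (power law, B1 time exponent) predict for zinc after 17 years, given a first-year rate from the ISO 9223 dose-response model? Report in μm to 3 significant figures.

zinc: temperature factor f = -0.071·(5.4) = -0.3834
  sulphur-dioxide contribution → 0.4136 μm/a
  chloride contribution → 3.131 μm/a
  total first-year rate 3.544 μm/a
ISO 9224: D(t) = r_corr · t^b with b = 0.813 (zinc, B1)
  D(17) = 3.544 × 17^0.813 = 3.544 × 10.01 = 35.47 μm

D(17) = 35.5 μm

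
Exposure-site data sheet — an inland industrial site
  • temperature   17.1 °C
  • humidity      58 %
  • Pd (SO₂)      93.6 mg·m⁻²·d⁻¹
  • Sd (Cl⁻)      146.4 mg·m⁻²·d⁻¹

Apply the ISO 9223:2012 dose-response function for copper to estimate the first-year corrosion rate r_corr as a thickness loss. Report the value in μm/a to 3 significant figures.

r_corr = 1.03 μm/a

copper: T>10 °C ⇒ hinge -0.080·(17.1−10) = -0.5680
  SO₂ term: 0.0053·93.6^0.26·exp(0.059·58-0.5680) = 0.2994
  Cl⁻ term: 0.01025·146.4^0.27·exp(0.036·58+0.049·17.1) = 0.7347
  r_corr = 0.2994 + 0.7347 = 1.034 μm/a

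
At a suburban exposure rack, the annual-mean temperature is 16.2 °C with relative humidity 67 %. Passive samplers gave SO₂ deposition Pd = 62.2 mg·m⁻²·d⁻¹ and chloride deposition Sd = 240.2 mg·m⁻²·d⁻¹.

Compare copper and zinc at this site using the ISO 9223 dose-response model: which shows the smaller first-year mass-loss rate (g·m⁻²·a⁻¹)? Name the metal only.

copper: temperature factor f = -0.080·(6.2) = -0.4960
  Pd branch = 0.0053·Pd^0.26·e^(0.059·RH+f) = 0.4921 μm/a
  Cl⁻ term: 0.01025·240.2^0.27·exp(0.036·67+0.049·16.2) = 1.111
  sum: 0.4921 + 1.111 → r_corr = 1.603 μm/a
  mass loss = 1.603 μm/a × 8.96 g/cm³ = 14.36 g·m⁻²·a⁻¹
zinc: T>10 °C ⇒ hinge -0.071·(16.2−10) = -0.4402
  SO₂ term: 0.0129·62.2^0.44·exp(0.046·67-0.4402) = 1.115
  Sd branch = 0.0175·Sd^0.57·e^(0.008·RH+0.085·T) = 2.696 μm/a
  r_corr = 1.115 + 2.696 = 3.811 μm/a
  mass loss = 3.811 μm/a × 7.14 g/cm³ = 27.21 g·m⁻²·a⁻¹
Ordering by g·m⁻²·a⁻¹: zinc (27.2) > copper (14.4)

copper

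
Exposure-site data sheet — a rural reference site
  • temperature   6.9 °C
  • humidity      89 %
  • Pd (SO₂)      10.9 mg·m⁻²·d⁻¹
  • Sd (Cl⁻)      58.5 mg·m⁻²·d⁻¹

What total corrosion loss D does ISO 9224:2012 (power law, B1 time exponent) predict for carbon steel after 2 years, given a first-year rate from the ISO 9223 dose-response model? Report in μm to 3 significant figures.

D(2) = 78.2 μm

carbon steel: T≤10 °C ⇒ hinge +0.150·(6.9−10) = -0.4650
  sulphur-dioxide contribution → 22.83 μm/a
  chloride contribution → 31.6 μm/a
  ⇒ r_corr(carbon steel) = 54.43 μm/a
Long-term exponent b (ISO 9224 Table 2, B1) = 0.523
  D(2) = 54.43 × 2^0.523 = 54.43 × 1.437 = 78.21 μm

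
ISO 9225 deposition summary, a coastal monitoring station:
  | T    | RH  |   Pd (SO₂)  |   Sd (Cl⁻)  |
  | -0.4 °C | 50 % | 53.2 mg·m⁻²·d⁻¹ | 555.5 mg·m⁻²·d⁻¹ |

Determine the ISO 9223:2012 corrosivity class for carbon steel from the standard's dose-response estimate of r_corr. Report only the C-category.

carbon steel: T≤10 °C ⇒ hinge +0.150·(-0.4−10) = -1.5600
  sulphur-dioxide contribution → 7.984 μm/a
  chloride contribution → 26.3 μm/a
  ⇒ r_corr(carbon steel) = 34.28 μm/a
34.3 μm/a falls in (25, 50] for carbon steel → category C3

C3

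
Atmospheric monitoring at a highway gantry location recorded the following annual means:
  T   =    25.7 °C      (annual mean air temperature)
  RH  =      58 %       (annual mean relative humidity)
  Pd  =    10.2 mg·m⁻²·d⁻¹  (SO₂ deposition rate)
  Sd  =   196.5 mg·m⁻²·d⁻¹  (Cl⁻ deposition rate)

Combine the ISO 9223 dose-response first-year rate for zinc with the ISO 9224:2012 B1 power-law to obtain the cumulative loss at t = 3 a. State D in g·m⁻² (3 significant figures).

D(3) = 90.5 g·m⁻²

zinc: f(T) = -0.071·(T−10) [T>10 °C] = -1.1147
  SO₂ term: 0.0129·10.2^0.44·exp(0.046·58-1.1147) = 0.1694
  Sd branch = 0.0175·Sd^0.57·e^(0.008·RH+0.085·T) = 5.017 μm/a
  r_corr = 0.1694 + 5.017 = 5.187 μm/a
Long-term exponent b (ISO 9224 Table 2, B1) = 0.813
  D(3) = 5.187 × 3^0.813 = 5.187 × 2.443 = 12.67 μm
  Mass loss = 12.67 μm × 7.14 g/cm³ = 90.47 g·m⁻²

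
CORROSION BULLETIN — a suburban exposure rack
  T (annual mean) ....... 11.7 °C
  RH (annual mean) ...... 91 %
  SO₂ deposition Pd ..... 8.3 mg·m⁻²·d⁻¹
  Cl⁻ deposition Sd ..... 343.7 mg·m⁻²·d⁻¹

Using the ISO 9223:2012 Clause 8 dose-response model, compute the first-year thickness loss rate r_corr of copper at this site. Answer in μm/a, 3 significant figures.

r_corr = 4.05 μm/a

copper: T>10 °C ⇒ hinge -0.080·(11.7−10) = -0.1360
  sulphur-dioxide contribution → 1.721 μm/a
  chloride contribution → 2.329 μm/a
  total first-year rate 4.051 μm/a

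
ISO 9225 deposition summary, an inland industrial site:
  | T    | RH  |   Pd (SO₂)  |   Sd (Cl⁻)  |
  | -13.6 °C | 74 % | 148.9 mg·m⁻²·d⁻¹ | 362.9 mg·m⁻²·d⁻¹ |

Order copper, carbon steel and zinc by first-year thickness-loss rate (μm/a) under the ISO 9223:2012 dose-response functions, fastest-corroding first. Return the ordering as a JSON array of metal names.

["carbon steel", "zinc", "copper"]

copper: temperature factor f = +0.126·(-23.6) = -2.9736
  SO₂ term: 0.0053·148.9^0.26·exp(0.059·74-2.9736) = 0.07833
  Cl⁻ term: 0.01025·362.9^0.27·exp(0.036·74+0.049·-13.6) = 0.371
  sum: 0.07833 + 0.371 → r_corr = 0.4494 μm/a
carbon steel: f(T) = +0.150·(T−10) [T≤10 °C] = -3.5400
  SO₂ term: 1.77·148.9^0.52·exp(0.02·74-3.5400) = 3.043
  Cl⁻ term: 0.102·362.9^0.62·exp(0.033·74+0.04·-13.6) = 26.3
  r_corr = 3.043 + 26.3 = 29.34 μm/a
zinc: T≤10 °C ⇒ hinge +0.038·(-13.6−10) = -0.8968
  SO₂ term: 0.0129·148.9^0.44·exp(0.046·74-0.8968) = 1.431
  Sd branch = 0.0175·Sd^0.57·e^(0.008·RH+0.085·T) = 0.2865 μm/a
  sum: 1.431 + 0.2865 → r_corr = 1.717 μm/a
Ordering by μm/a: carbon steel (29.3) > zinc (1.72) > copper (0.449)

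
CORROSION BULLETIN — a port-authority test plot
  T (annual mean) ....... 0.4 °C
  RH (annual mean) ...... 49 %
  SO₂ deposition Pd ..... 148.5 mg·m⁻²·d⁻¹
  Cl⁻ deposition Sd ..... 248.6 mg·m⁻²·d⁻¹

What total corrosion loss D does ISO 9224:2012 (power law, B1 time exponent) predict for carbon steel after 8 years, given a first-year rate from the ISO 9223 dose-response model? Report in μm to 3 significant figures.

carbon steel: T≤10 °C ⇒ hinge +0.150·(0.4−10) = -1.4400
  SO₂ term: 1.77·148.5^0.52·exp(0.02·49-1.4400) = 15.05
  Sd branch = 0.102·Sd^0.62·e^(0.033·RH+0.04·T) = 15.96 μm/a
  sum: 15.05 + 15.96 → r_corr = 31.01 μm/a
Power-law: D(8) = r_corr · 8^0.523
  D(8) = 31.01 × 8^0.523 = 31.01 × 2.967 = 92 μm

D(8) = 92.0 μm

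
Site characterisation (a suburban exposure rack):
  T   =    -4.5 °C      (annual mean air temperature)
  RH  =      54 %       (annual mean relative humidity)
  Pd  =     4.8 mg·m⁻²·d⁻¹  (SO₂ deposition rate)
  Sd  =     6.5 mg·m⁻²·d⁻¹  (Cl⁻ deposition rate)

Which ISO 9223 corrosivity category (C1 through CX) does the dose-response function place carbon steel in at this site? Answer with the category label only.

C2

carbon steel: T≤10 °C ⇒ hinge +0.150·(-4.5−10) = -2.1750
  SO₂ term: 1.77·4.8^0.52·exp(0.02·54-2.1750) = 1.339
  Sd branch = 0.102·Sd^0.62·e^(0.033·RH+0.04·T) = 1.616 μm/a
  r_corr = 1.339 + 1.616 = 2.954 μm/a
ISO 9223 Table 2 (carbon steel): 1.3 < 2.95 ≤ 25 μm/a ⇒ C2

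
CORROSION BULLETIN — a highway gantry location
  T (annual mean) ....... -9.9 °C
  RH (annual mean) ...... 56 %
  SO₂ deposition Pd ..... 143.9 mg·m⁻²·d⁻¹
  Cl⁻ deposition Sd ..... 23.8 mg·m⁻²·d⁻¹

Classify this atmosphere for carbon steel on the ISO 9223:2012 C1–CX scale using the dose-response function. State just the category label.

carbon steel: T≤10 °C ⇒ hinge +0.150·(-9.9−10) = -2.9850
  sulphur-dioxide contribution → 3.633 μm/a
  chloride contribution → 3.109 μm/a
  ⇒ r_corr(carbon steel) = 6.742 μm/a
Category bounds: 1.3…25 μm/a bracket r_corr ⇒ C2

C2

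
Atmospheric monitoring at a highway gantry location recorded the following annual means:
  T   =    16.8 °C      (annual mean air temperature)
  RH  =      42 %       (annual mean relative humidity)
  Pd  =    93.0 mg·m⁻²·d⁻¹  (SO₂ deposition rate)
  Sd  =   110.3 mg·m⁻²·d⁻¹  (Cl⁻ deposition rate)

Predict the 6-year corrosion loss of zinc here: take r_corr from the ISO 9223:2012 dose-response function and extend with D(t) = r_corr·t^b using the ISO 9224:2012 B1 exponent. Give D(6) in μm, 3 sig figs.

zinc: temperature factor f = -0.071·(6.8) = -0.4828
  SO₂ term: 0.0129·93.0^0.44·exp(0.046·42-0.4828) = 0.4037
  Sd branch = 0.0175·Sd^0.57·e^(0.008·RH+0.085·T) = 1.491 μm/a
  sum: 0.4037 + 1.491 → r_corr = 1.894 μm/a
ISO 9224: D(t) = r_corr · t^b with b = 0.813 (zinc, B1)
  D(6) = 1.894 × 6^0.813 = 1.894 × 4.292 = 8.131 μm

D(6) = 8.13 μm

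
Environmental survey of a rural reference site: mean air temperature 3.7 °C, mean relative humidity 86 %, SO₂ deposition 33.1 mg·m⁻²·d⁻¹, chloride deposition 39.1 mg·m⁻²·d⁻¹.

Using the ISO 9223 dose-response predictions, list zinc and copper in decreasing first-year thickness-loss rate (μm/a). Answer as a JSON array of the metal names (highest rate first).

["zinc", "copper"]

zinc: T≤10 °C ⇒ hinge +0.038·(3.7−10) = -0.2394
  Pd branch = 0.0129·Pd^0.44·e^(0.046·RH+f) = 2.474 μm/a
  Cl⁻ term: 0.0175·39.1^0.57·exp(0.008·86+0.085·3.7) = 0.3854
  r_corr = 2.474 + 0.3854 = 2.86 μm/a
copper: temperature factor f = +0.126·(-6.3) = -0.7938
  Pd branch = 0.0053·Pd^0.26·e^(0.059·RH+f) = 0.9513 μm/a
  Cl⁻ term: 0.01025·39.1^0.27·exp(0.036·86+0.049·3.7) = 0.731
  sum: 0.9513 + 0.731 → r_corr = 1.682 μm/a
Ordering by μm/a: zinc (2.86) > copper (1.68)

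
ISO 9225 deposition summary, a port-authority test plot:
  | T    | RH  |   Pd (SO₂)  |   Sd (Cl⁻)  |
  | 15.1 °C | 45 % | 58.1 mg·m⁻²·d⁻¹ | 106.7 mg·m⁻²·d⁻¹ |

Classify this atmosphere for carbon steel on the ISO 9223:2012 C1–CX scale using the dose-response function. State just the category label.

C3

carbon steel: T>10 °C ⇒ hinge -0.054·(15.1−10) = -0.2754
  Pd branch = 1.77·Pd^0.52·e^(0.02·RH+f) = 27.33 μm/a
  Cl⁻ term: 0.102·106.7^0.62·exp(0.033·45+0.04·15.1) = 14.9
  r_corr = 27.33 + 14.9 = 42.23 μm/a
ISO 9223 Table 2 (carbon steel): 25 < 42.2 ≤ 50 μm/a ⇒ C3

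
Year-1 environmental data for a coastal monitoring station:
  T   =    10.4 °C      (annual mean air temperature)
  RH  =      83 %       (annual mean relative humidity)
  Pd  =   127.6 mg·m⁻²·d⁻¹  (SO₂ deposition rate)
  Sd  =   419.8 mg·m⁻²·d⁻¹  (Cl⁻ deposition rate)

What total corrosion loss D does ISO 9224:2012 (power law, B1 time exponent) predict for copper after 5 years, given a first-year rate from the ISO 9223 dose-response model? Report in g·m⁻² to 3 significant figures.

copper: T>10 °C ⇒ hinge -0.080·(10.4−10) = -0.0320
  Pd branch = 0.0053·Pd^0.26·e^(0.059·RH+f) = 2.425 μm/a
  Cl⁻ term: 0.01025·419.8^0.27·exp(0.036·83+0.049·10.4) = 1.73
  r_corr = 2.425 + 1.73 = 4.154 μm/a
Long-term exponent b (ISO 9224 Table 2, B1) = 0.667
  D(5) = 4.154 × 5^0.667 = 4.154 × 2.926 = 12.15 μm
  Mass loss = 12.15 μm × 8.96 g/cm³ = 108.9 g·m⁻²

D(5) = 109 g·m⁻²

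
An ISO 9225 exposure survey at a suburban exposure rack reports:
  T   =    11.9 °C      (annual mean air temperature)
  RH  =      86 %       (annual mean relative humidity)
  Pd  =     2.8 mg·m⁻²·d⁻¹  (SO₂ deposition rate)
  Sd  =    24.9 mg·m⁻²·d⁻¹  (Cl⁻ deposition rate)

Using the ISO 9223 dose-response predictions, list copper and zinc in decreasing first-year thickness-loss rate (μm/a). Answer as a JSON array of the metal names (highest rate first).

["copper", "zinc"]

copper: T>10 °C ⇒ hinge -0.080·(11.9−10) = -0.1520
  Pd branch = 0.0053·Pd^0.26·e^(0.059·RH+f) = 0.9509 μm/a
  Cl⁻ term: 0.01025·24.9^0.27·exp(0.036·86+0.049·11.9) = 0.9672
  sum: 0.9509 + 0.9672 → r_corr = 1.918 μm/a
zinc: T>10 °C ⇒ hinge -0.071·(11.9−10) = -0.1349
  Pd branch = 0.0129·Pd^0.44·e^(0.046·RH+f) = 0.9264 μm/a
  Sd branch = 0.0175·Sd^0.57·e^(0.008·RH+0.085·T) = 0.5983 μm/a
  sum: 0.9264 + 0.5983 → r_corr = 1.525 μm/a
Ordering by μm/a: copper (1.92) > zinc (1.52)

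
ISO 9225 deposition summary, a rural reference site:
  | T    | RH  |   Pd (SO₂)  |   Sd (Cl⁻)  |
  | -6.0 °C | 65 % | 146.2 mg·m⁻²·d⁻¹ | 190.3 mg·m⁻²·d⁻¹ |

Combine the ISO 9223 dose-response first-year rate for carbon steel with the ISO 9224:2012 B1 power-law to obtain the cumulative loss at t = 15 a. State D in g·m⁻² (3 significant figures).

D(15) = 829 g·m⁻²

carbon steel: T≤10 °C ⇒ hinge +0.150·(-6.0−10) = -2.4000
  sulphur-dioxide contribution → 7.871 μm/a
  chloride contribution → 17.75 μm/a
  total first-year rate 25.62 μm/a
Long-term exponent b (ISO 9224 Table 2, B1) = 0.523
  D(15) = 25.62 × 15^0.523 = 25.62 × 4.122 = 105.6 μm
  Mass loss = 105.6 μm × 7.85 g/cm³ = 829 g·m⁻²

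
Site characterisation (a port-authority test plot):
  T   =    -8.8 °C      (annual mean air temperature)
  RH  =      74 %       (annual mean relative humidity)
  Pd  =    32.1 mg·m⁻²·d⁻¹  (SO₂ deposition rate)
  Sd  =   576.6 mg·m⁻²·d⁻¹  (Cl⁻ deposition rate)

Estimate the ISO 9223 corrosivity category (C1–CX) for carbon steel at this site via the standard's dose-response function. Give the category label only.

carbon steel: f(T) = +0.150·(T−10) [T≤10 °C] = -2.8200
  SO₂ term: 1.77·32.1^0.52·exp(0.02·74-2.8200) = 2.815
  Cl⁻ term: 0.102·576.6^0.62·exp(0.033·74+0.04·-8.8) = 42.46
  r_corr = 2.815 + 42.46 = 45.28 μm/a
45.3 μm/a falls in (25, 50] for carbon steel → category C3

C3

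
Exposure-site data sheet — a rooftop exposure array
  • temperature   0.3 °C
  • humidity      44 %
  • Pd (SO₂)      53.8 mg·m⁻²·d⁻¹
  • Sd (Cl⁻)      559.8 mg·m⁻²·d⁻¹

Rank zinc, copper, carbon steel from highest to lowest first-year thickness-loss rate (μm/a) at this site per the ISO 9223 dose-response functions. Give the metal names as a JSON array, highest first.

zinc: f(T) = +0.038·(T−10) [T≤10 °C] = -0.3686
  Pd branch = 0.0129·Pd^0.44·e^(0.046·RH+f) = 0.39 μm/a
  Sd branch = 0.0175·Sd^0.57·e^(0.008·RH+0.085·T) = 0.9405 μm/a
  sum: 0.39 + 0.9405 → r_corr = 1.331 μm/a
copper: f(T) = +0.126·(T−10) [T≤10 °C] = -1.2222
  SO₂ term: 0.0053·53.8^0.26·exp(0.059·44-1.2222) = 0.05901
  Cl⁻ term: 0.01025·559.8^0.27·exp(0.036·44+0.049·0.3) = 0.2799
  sum: 0.05901 + 0.2799 → r_corr = 0.3389 μm/a
carbon steel: T≤10 °C ⇒ hinge +0.150·(0.3−10) = -1.4550
  SO₂ term: 1.77·53.8^0.52·exp(0.02·44-1.4550) = 7.912
  Cl⁻ term: 0.102·559.8^0.62·exp(0.033·44+0.04·0.3) = 22.29
  r_corr = 7.912 + 22.29 = 30.21 μm/a
Ordering by μm/a: carbon steel (30.2) > zinc (1.33) > copper (0.339)

["carbon steel", "zinc", "copper"]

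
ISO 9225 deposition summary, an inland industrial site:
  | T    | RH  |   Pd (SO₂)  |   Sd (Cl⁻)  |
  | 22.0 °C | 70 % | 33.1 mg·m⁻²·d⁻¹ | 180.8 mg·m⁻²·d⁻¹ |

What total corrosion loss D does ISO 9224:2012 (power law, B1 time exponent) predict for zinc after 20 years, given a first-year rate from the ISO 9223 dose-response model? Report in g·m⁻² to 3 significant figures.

zinc: f(T) = -0.071·(T−10) [T>10 °C] = -0.8520
  SO₂ term: 0.0129·33.1^0.44·exp(0.046·70-0.8520) = 0.6423
  Sd branch = 0.0175·Sd^0.57·e^(0.008·RH+0.085·T) = 3.846 μm/a
  sum: 0.6423 + 3.846 → r_corr = 4.488 μm/a
ISO 9224: D(t) = r_corr · t^b with b = 0.813 (zinc, B1)
  D(20) = 4.488 × 20^0.813 = 4.488 × 11.42 = 51.26 μm
  Mass loss = 51.26 μm × 7.14 g/cm³ = 366 g·m⁻²

D(20) = 366 g·m⁻²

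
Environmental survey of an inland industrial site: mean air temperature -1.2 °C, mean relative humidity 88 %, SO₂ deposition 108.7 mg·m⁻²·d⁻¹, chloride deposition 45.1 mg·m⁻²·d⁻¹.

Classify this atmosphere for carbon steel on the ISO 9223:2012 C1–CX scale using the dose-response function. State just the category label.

carbon steel: f(T) = +0.150·(T−10) [T≤10 °C] = -1.6800
  sulphur-dioxide contribution → 21.96 μm/a
  chloride contribution → 18.82 μm/a
  ⇒ r_corr(carbon steel) = 40.77 μm/a
ISO 9223 Table 2 (carbon steel): 25 < 40.8 ≤ 50 μm/a ⇒ C3

C3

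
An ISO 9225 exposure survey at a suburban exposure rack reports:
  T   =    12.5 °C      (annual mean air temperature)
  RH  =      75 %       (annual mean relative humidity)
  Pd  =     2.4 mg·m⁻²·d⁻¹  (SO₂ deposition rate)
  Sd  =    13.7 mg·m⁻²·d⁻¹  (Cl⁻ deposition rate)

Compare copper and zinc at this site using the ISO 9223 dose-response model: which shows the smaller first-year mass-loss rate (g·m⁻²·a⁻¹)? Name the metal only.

copper: temperature factor f = -0.080·(2.5) = -0.2000
  sulphur-dioxide contribution → 0.455 μm/a
  chloride contribution → 0.5705 μm/a
  total first-year rate 1.025 μm/a
  mass loss = 1.025 μm/a × 8.96 g/cm³ = 9.188 g·m⁻²·a⁻¹
zinc: f(T) = -0.071·(T−10) [T>10 °C] = -0.1775
  sulphur-dioxide contribution → 0.5002 μm/a
  chloride contribution → 0.4102 μm/a
  ⇒ r_corr(zinc) = 0.9104 μm/a
  mass loss = 0.9104 μm/a × 7.14 g/cm³ = 6.5 g·m⁻²·a⁻¹
Ordering by g·m⁻²·a⁻¹: copper (9.19) > zinc (6.5)

zinc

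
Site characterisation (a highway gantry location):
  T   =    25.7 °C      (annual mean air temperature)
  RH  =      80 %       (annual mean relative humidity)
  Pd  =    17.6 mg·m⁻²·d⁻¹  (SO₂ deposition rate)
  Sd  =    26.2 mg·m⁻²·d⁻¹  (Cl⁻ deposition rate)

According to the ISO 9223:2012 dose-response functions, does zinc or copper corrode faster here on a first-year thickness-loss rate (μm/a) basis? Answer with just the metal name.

zinc

zinc: temperature factor f = -0.071·(15.7) = -1.1147
  SO₂ term: 0.0129·17.6^0.44·exp(0.046·80-1.1147) = 0.5925
  Cl⁻ term: 0.0175·26.2^0.57·exp(0.008·80+0.085·25.7) = 1.897
  sum: 0.5925 + 1.897 → r_corr = 2.49 μm/a
copper: T>10 °C ⇒ hinge -0.080·(25.7−10) = -1.2560
  SO₂ term: 0.0053·17.6^0.26·exp(0.059·80-1.2560) = 0.3569
  Sd branch = 0.01025·Sd^0.27·e^(0.036·RH+0.049·T) = 1.554 μm/a
  r_corr = 0.3569 + 1.554 = 1.91 μm/a
Ordering by μm/a: zinc (2.49) > copper (1.91)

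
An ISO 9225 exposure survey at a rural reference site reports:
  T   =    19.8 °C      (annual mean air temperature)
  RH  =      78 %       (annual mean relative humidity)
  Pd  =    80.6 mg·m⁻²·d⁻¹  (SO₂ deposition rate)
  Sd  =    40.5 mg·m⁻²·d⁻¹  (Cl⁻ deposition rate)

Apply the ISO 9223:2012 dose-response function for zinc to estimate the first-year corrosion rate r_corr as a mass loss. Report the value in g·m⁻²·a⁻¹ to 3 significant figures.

zinc: T>10 °C ⇒ hinge -0.071·(19.8−10) = -0.6958
  sulphur-dioxide contribution → 1.605 μm/a
  chloride contribution → 1.449 μm/a
  ⇒ r_corr(zinc) = 3.054 μm/a
Convert to mass loss: 3.054 μm/a × 7.14 g/cm³ = 21.81 g·m⁻²·a⁻¹

r_corr = 21.8 g·m⁻²·a⁻¹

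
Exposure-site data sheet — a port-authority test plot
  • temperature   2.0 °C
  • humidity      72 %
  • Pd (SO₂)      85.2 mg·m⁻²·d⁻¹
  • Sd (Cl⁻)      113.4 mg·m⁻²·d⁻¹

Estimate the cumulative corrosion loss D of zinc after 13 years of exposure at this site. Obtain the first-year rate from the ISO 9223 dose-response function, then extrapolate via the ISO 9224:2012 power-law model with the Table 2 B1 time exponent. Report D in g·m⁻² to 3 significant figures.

D(13) = 138 g·m⁻²

zinc: temperature factor f = +0.038·(-8.0) = -0.3040
  sulphur-dioxide contribution → 1.846 μm/a
  chloride contribution → 0.5472 μm/a
  total first-year rate 2.394 μm/a
Long-term exponent b (ISO 9224 Table 2, B1) = 0.813
  D(13) = 2.394 × 13^0.813 = 2.394 × 8.047 = 19.26 μm
  Mass loss = 19.26 μm × 7.14 g/cm³ = 137.5 g·m⁻²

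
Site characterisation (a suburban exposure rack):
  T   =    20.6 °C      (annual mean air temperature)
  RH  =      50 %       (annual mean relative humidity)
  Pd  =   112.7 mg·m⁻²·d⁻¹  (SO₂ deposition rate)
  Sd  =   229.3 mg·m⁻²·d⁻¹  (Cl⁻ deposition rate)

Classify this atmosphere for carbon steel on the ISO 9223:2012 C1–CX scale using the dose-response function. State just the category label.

C4

carbon steel: T>10 °C ⇒ hinge -0.054·(20.6−10) = -0.5724
  SO₂ term: 1.77·112.7^0.52·exp(0.02·50-0.5724) = 31.67
  Cl⁻ term: 0.102·229.3^0.62·exp(0.033·50+0.04·20.6) = 35.2
  sum: 31.67 + 35.2 → r_corr = 66.87 μm/a
Category bounds: 50…80 μm/a bracket r_corr ⇒ C4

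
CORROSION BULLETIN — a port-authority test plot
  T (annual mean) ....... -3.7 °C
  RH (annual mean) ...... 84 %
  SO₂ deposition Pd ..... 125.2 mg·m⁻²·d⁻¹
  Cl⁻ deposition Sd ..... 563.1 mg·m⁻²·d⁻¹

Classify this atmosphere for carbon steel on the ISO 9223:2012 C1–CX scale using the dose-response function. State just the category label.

C5

carbon steel: temperature factor f = +0.150·(-13.7) = -2.0550
  SO₂ term: 1.77·125.2^0.52·exp(0.02·84-2.0550) = 14.99
  Cl⁻ term: 0.102·563.1^0.62·exp(0.033·84+0.04·-3.7) = 71.38
  r_corr = 14.99 + 71.38 = 86.37 μm/a
ISO 9223 Table 2 (carbon steel): 80 < 86.4 ≤ 200 μm/a ⇒ C5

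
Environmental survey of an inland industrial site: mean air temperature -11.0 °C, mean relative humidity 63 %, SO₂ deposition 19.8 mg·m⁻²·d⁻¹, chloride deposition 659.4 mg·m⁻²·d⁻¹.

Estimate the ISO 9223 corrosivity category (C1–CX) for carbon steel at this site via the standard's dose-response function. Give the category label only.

carbon steel: temperature factor f = +0.150·(-21.0) = -3.1500
  sulphur-dioxide contribution → 1.263 μm/a
  chloride contribution → 29.4 μm/a
  total first-year rate 30.66 μm/a
30.7 μm/a falls in (25, 50] for carbon steel → category C3

C3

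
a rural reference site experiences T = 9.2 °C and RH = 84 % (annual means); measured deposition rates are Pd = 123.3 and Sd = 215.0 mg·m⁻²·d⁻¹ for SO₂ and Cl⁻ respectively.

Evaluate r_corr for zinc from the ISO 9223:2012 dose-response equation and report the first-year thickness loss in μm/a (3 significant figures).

zinc: temperature factor f = +0.038·(-0.8) = -0.0304
  SO₂ term: 0.0129·123.3^0.44·exp(0.046·84-0.0304) = 4.96
  Cl⁻ term: 0.0175·215.0^0.57·exp(0.008·84+0.085·9.2) = 1.6
  sum: 4.96 + 1.6 → r_corr = 6.56 μm/a

r_corr = 6.56 μm/a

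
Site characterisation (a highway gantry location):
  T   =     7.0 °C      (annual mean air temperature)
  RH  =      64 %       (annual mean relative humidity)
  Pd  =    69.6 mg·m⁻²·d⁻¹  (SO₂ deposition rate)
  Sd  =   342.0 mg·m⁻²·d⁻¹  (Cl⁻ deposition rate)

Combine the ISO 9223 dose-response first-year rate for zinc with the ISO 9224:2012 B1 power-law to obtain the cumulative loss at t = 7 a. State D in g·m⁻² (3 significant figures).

D(7) = 100 g·m⁻²

zinc: f(T) = +0.038·(T−10) [T≤10 °C] = -0.1140
  sulphur-dioxide contribution → 1.414 μm/a
  chloride contribution → 1.473 μm/a
  total first-year rate 2.887 μm/a
Power-law: D(7) = r_corr · 7^0.813
  D(7) = 2.887 × 7^0.813 = 2.887 × 4.865 = 14.04 μm
  Mass loss = 14.04 μm × 7.14 g/cm³ = 100.3 g·m⁻²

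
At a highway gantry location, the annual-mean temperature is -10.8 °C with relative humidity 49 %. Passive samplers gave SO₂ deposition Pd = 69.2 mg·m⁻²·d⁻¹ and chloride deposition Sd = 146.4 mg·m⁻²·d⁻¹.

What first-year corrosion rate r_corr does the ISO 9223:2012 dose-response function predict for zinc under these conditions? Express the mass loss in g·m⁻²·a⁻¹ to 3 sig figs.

r_corr = 3.83 g·m⁻²·a⁻¹

zinc: T≤10 °C ⇒ hinge +0.038·(-10.8−10) = -0.7904
  SO₂ term: 0.0129·69.2^0.44·exp(0.046·49-0.7904) = 0.3596
  Cl⁻ term: 0.0175·146.4^0.57·exp(0.008·49+0.085·-10.8) = 0.1774
  r_corr = 0.3596 + 0.1774 = 0.537 μm/a
Convert to mass loss: 0.537 μm/a × 7.14 g/cm³ = 3.834 g·m⁻²·a⁻¹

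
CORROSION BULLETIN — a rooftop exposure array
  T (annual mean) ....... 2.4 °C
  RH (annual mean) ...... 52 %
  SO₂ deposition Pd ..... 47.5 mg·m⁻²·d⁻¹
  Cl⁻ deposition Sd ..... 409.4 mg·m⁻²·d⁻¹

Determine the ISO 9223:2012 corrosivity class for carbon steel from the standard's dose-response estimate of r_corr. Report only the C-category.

carbon steel: temperature factor f = +0.150·(-7.6) = -1.1400
  Pd branch = 1.77·Pd^0.52·e^(0.02·RH+f) = 11.92 μm/a
  Sd branch = 0.102·Sd^0.62·e^(0.033·RH+0.04·T) = 26.01 μm/a
  sum: 11.92 + 26.01 → r_corr = 37.93 μm/a
ISO 9223 Table 2 (carbon steel): 25 < 37.9 ≤ 50 μm/a ⇒ C3

C3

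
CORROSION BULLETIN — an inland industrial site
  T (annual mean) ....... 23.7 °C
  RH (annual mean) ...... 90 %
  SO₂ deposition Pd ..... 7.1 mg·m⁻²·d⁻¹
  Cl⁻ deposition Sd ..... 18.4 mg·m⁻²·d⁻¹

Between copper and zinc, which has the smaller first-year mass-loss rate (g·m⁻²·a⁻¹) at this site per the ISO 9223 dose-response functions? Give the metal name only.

zinc

copper: f(T) = -0.080·(T−10) [T>10 °C] = -1.0960
  sulphur-dioxide contribution → 0.5967 μm/a
  chloride contribution → 1.835 μm/a
  total first-year rate 2.432 μm/a
  mass loss = 2.432 μm/a × 8.96 g/cm³ = 21.79 g·m⁻²·a⁻¹
zinc: T>10 °C ⇒ hinge -0.071·(23.7−10) = -0.9727
  sulphur-dioxide contribution → 0.7256 μm/a
  chloride contribution → 1.418 μm/a
  total first-year rate 2.143 μm/a
  mass loss = 2.143 μm/a × 7.14 g/cm³ = 15.3 g·m⁻²·a⁻¹
Ordering by g·m⁻²·a⁻¹: copper (21.8) > zinc (15.3)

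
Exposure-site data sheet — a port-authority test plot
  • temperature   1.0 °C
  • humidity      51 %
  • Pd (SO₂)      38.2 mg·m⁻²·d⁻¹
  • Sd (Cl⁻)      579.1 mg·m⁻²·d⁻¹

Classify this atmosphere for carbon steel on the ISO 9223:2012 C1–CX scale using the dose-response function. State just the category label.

C3

carbon steel: f(T) = +0.150·(T−10) [T≤10 °C] = -1.3500
  sulphur-dioxide contribution → 8.459 μm/a
  chloride contribution → 29.5 μm/a
  ⇒ r_corr(carbon steel) = 37.96 μm/a
ISO 9223 Table 2 (carbon steel): 25 < 38 ≤ 50 μm/a ⇒ C3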